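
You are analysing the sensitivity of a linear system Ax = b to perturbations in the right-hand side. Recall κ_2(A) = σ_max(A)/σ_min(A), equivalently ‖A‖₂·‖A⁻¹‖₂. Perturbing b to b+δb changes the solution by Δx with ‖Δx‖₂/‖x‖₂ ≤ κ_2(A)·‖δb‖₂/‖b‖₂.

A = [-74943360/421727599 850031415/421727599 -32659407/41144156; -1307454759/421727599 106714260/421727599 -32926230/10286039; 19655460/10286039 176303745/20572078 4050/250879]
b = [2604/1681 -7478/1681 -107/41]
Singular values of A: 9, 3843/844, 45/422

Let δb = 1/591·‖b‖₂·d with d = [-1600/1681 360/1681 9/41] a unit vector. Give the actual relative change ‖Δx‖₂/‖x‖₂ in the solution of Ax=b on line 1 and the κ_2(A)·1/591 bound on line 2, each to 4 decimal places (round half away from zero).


0.0030
0.1428

largest singular value 9, smallest 45/422
κ_2(A) = 9 / (45/422) = 84.4000
κ_2(A)·‖δb‖/‖b‖ = 0.1428
solve Ax = b  →  x = [20.4178 -4.8218 -18.7662]
‖b‖₂ = 5.3852 and ‖x‖₂ = 28.1479
with δb = [-0.0087 0.0020 0.0020], A·Δx = δb → ‖Δx‖ = 0.0854
realised ‖Δx‖/‖x‖ = 0.0030
tightness: 0.0030 against a bound of 0.1428 (unrounded ratio ≈ 0.0213)


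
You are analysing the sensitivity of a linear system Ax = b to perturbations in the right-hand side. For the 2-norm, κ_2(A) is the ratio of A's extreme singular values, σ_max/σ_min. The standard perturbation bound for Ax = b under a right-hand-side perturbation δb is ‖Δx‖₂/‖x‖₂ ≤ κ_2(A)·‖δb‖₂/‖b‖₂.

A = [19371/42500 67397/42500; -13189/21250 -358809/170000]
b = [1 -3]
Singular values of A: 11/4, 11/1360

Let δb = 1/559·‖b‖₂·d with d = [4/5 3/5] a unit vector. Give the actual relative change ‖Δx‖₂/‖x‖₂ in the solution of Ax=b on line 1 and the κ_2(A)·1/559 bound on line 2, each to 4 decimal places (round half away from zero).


from the listed singular values, σ₁ = 11/4, σ_n = 11/1360
κ = σ_max/σ_min = (11/4)/(11/1360) = 340.0000
perturbation bound = 340.0000·1/559 = 0.6082
solve Ax = b  →  x = [118.9964 -33.5709]
‖b‖ = 3.1623, ‖x‖ = 123.6412
δb = ε·‖b‖·d = [0.0045 0.0034]; solving A·Δx = δb gives ‖Δx‖ = 0.6994
realised ‖Δx‖/‖x‖ = 0.0057
tightness: 0.0057 against a bound of 0.6082 (unrounded ratio ≈ 0.0093)

0.0057
0.6082


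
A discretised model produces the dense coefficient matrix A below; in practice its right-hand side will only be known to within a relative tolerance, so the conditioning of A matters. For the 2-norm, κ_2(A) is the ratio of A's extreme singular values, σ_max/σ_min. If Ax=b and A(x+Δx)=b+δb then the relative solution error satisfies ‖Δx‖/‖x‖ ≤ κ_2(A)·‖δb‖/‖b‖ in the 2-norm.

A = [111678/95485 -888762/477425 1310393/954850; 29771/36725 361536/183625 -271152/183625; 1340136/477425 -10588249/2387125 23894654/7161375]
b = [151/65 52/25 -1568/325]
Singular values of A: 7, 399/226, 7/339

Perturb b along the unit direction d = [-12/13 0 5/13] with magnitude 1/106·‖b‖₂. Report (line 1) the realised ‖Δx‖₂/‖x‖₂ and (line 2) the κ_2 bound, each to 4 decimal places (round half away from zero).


σ_max = 7, σ_min = 7/339
κ_2(A) = 7 / (7/339) = 339.0000
κ_2(A)·‖δb‖/‖b‖ = 3.1981
solve Ax = b  →  x = [0.3031 -115.6323 -155.4186]
‖b‖₂ = 5.7446 and ‖x‖₂ = 193.7160
with δb = [-0.0500 0.0000 0.0208], A·Δx = δb → ‖Δx‖ = 2.6245
dividing the unrounded norms, ‖Δx‖/‖x‖ = 0.0135
tightness: 0.0135 against a bound of 3.1981 (unrounded ratio ≈ 0.0042)

0.0135
3.1981


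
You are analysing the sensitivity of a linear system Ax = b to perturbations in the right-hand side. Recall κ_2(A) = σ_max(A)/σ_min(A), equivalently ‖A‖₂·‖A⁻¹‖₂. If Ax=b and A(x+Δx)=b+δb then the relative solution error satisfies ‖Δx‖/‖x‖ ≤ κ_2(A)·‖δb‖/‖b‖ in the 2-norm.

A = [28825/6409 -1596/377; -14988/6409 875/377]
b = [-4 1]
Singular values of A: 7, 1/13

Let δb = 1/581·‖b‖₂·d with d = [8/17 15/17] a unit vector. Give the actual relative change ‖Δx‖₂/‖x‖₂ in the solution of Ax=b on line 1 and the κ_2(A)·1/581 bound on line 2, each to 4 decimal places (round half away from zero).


0.0071
0.1566

largest singular value 7, smallest 1/13
κ = σ_max/σ_min = 7/(1/13) = 91.0000
bound on ‖Δx‖/‖x‖: κ·ε = 91.0000·1/581 = 0.1566
solve Ax = b  →  x = [-9.3793 -9.0197]
‖b‖₂ = 4.1231 and ‖x‖₂ = 13.0126
with δb = [0.0033 0.0063], A·Δx = δb → ‖Δx‖ = 0.0923
dividing the unrounded norms, ‖Δx‖/‖x‖ = 0.0071
so the bound overstates the realised error by a factor of ≈ 22.0921 (computed from the unrounded values)


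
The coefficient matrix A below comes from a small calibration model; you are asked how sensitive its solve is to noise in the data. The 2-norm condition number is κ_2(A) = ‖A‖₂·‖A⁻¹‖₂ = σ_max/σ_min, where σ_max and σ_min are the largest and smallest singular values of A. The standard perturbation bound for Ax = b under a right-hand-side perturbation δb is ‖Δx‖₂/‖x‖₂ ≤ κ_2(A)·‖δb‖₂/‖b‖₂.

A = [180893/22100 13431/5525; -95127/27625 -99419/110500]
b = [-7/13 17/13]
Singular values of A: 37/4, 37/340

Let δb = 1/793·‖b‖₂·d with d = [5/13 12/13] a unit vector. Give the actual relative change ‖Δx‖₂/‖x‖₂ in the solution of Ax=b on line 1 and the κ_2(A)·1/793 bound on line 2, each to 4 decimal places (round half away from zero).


σ_max = 37/4, σ_min = 37/340
κ_2(A) = (37/4) / (37/340) = 85.0000
perturbation bound = 85.0000·1/793 = 0.1072
solve Ax = b  →  x = [-2.6768 8.7914]
2-norm of b is 1.4142; of x, 9.1898
δb = ε·‖b‖·d = [0.0007 0.0016]; solving A·Δx = δb gives ‖Δx‖ = 0.0164
realised ‖Δx‖/‖x‖ = 0.0018
tightness: 0.0018 against a bound of 0.1072 (unrounded ratio ≈ 0.0166)

0.0018
0.1072


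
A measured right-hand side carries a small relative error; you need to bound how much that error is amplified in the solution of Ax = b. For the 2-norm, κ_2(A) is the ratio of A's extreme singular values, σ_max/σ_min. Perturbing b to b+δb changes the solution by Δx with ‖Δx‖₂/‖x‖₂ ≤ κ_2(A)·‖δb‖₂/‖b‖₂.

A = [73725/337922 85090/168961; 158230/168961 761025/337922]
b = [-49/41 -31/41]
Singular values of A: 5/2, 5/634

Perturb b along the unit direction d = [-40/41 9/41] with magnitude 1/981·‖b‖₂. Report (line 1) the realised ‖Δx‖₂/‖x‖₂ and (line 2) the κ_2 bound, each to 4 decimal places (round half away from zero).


0.0014
0.3231

largest singular value 5/2, smallest 5/634
condition number: (5/2) ÷ (5/634) = 317.0000
worst-case relative error ≤ 317.0000 × 1/981 = 0.3231
solve Ax = b  →  x = [-117.2000 48.4000]
‖b‖ = 1.4142, ‖x‖ = 126.8006
with δb = [-0.0014 0.0003], A·Δx = δb → ‖Δx‖ = 0.1828
dividing the unrounded norms, ‖Δx‖/‖x‖ = 0.0014
realised/bound (from unrounded values) ≈ 0.0045


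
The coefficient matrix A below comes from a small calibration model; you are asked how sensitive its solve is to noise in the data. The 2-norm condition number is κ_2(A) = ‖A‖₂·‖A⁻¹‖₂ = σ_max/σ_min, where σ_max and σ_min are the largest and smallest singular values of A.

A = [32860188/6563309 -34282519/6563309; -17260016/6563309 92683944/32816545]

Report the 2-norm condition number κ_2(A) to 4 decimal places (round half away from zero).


166.4125

AᵀA = [4767128400400/149055449929 -25025524061076/745277249645; -25025524061076/745277249645 131393049135049/3726386248225]; tr = 297944422289/4430899225, det = 723394816/4430899225
λ_max, λ_min = (297944422289/4430899225 ± √88758057615007626329121/19632867942105600625)/2 = 1681/25, 430336/177235969
κ = σ_max/σ_min = (41/5)/(656/13313) = 166.4125


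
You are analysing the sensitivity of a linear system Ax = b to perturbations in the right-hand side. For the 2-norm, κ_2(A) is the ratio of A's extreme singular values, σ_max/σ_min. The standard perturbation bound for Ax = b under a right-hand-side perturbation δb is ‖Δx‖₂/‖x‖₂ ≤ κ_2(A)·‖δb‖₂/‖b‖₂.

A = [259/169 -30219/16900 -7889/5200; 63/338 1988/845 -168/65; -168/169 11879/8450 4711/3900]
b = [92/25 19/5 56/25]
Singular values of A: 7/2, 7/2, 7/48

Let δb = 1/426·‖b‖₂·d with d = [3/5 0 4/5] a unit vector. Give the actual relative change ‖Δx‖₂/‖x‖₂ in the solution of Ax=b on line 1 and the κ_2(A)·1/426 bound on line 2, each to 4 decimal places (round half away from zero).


from the listed singular values, σ₁ = 7/2, σ_n = 7/48
κ = σ_max/σ_min = (7/2)/(7/48) = 24.0000
κ_2(A)·‖δb‖/‖b‖ = 0.0563
solve Ax = b  →  x = [23.6669 10.1708 9.4945]
‖b‖₂ = 5.7446 and ‖x‖₂ = 27.4539
re-solving with b+δb shifts x by Δx of norm 0.0925
relative error = 0.0034
tightness: 0.0034 against a bound of 0.0563 (unrounded ratio ≈ 0.0598)

0.0034
0.0563


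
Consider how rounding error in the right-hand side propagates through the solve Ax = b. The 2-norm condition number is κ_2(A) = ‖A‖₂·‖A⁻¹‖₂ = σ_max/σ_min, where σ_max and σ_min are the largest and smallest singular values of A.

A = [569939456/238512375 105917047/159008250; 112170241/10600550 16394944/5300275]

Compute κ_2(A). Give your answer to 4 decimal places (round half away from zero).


M = AᵀA = [15929925009023449/135367407562500 387182646466336/11280617296875; 387182646466336/11280617296875 150584884433089/15040823062500]. tr(M)=13828151175137/108293926050, det(M)=4076184025/34654056336
solving λ² − 13828151175137/108293926050·λ + 4076184025/34654056336 = 0 gives λ = 12769/100, 7980625/8663514084
so κ_2 = √((12769/100) / (7980625/8663514084)) = 372.3120

372.3120


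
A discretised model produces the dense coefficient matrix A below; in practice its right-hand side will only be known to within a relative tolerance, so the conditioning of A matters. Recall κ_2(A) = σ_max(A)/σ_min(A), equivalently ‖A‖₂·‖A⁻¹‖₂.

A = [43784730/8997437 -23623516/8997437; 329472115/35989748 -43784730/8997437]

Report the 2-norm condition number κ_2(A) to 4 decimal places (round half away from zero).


AᵀA = [481749189831625/4481875297936 -32116340271015/560234412242; -32116340271015/560234412242 8564612766004/280117206121]; tr = 2141117626601/15508219024, det = 121992025/969263689
eigenvalues of AᵀA: λ = (tr ± √(tr²−4·det))/2 = 2209/16, 883600/969263689
κ_2(A) = √(λ_max/λ_min) = √((2209/16) / (883600/969263689)) = 389.1625

389.1625


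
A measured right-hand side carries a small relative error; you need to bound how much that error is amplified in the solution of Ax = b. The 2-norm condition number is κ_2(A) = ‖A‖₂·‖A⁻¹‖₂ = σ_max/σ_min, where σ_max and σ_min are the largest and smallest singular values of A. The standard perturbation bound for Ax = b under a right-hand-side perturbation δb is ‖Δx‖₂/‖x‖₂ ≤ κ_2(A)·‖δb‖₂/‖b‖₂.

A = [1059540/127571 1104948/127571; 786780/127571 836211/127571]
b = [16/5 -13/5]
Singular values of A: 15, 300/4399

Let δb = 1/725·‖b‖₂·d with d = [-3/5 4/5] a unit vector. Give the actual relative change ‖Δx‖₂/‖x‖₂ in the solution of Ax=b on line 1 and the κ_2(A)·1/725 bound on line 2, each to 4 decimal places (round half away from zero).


from the listed singular values, σ₁ = 15, σ_n = 300/4399
condition number: 15 ÷ (300/4399) = 219.9500
perturbation bound = 219.9500·1/725 = 0.3034
solve Ax = b  →  x = [42.5191 -40.4023]
2-norm of b is 4.1231; of x, 58.6534
re-solving with b+δb shifts x by Δx of norm 0.0834
realised ‖Δx‖/‖x‖ = 0.0014
so the bound overstates the realised error by a factor of ≈ 213.3830 (computed from the unrounded values)

0.0014
0.3034


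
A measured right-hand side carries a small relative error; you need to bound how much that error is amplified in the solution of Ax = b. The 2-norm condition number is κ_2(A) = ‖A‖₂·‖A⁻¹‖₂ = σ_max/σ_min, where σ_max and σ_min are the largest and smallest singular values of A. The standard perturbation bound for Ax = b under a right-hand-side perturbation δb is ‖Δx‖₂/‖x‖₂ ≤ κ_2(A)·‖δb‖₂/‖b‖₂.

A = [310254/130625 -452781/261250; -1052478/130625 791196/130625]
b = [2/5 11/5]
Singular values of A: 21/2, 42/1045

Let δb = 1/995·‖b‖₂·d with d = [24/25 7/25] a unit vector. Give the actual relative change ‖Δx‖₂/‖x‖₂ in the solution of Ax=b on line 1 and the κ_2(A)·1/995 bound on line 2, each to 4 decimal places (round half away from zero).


from the listed singular values, σ₁ = 21/2, σ_n = 42/1045
κ = σ_max/σ_min = (21/2)/(42/1045) = 261.2500
worst-case relative error ≤ 261.2500 × 1/995 = 0.2626
solve Ax = b  →  x = [14.7762 20.0190]
‖b‖ = 2.2361, ‖x‖ = 24.8817
Δx = A⁻¹·δb where δb = 1/995·2.2361·d; ‖Δx‖ = 0.0559
realised ‖Δx‖/‖x‖ = 0.0022
tightness: 0.0022 against a bound of 0.2626 (unrounded ratio ≈ 0.0086)

0.0022
0.2626


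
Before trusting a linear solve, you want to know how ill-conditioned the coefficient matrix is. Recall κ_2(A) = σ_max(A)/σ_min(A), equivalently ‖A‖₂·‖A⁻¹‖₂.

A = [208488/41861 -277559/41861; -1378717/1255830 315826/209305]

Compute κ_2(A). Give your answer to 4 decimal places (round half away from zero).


306.3000

M = AᵀA = [24402963769/938196900 -2711360141/78183075; -2711360141/78183075 1205069021/26061025]. tr(M)=2711417941/37527876, det(M)=2088025/37527876
λ_max, λ_min = (2711417941/37527876 ± √7351473814203539881/1408341477071376)/2 = 289/4, 7225/9381969
so κ_2 = √((289/4) / (7225/9381969)) = 306.3000


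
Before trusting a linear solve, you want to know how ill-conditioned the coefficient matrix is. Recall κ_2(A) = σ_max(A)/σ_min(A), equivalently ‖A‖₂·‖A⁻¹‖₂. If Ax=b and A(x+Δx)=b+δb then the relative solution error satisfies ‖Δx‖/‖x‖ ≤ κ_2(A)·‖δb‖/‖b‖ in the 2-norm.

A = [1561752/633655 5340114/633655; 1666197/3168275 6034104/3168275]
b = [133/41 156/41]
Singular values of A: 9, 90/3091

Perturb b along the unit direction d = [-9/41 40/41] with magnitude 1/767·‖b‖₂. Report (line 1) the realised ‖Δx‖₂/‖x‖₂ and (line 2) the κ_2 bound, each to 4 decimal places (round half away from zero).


0.0022
0.4030

σ_max = 9, σ_min = 90/3091
κ_2(A) = 9 / (90/3091) = 309.1000
perturbation bound = 309.1000·1/767 = 0.4030
solve Ax = b  →  x = [-98.7876 29.2760]
‖b‖₂ = 5.0000 and ‖x‖₂ = 103.0343
with δb = [-0.0014 0.0064], A·Δx = δb → ‖Δx‖ = 0.2239
realised ‖Δx‖/‖x‖ = 0.0022
so the bound overstates the realised error by a factor of ≈ 185.4617 (computed from the unrounded values)


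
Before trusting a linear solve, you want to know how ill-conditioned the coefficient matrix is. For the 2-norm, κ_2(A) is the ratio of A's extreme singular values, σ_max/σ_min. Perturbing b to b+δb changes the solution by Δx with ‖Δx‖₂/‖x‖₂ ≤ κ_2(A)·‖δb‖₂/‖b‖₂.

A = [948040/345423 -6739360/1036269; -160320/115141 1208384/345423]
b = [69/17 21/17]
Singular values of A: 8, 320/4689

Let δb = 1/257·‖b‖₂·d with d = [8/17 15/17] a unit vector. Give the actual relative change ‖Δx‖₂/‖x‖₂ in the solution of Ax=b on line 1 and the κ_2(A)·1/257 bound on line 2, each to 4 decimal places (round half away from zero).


0.0055
0.4561

largest singular value 8, smallest 320/4689
κ_2(A) = 8 / (320/4689) = 117.2250
worst-case relative error ≤ 117.2250 × 1/257 = 0.4561
solve Ax = b  →  x = [40.7221 16.5613]
‖b‖ = 4.2426, ‖x‖ = 43.9610
Δx = A⁻¹·δb where δb = 1/257·4.2426·d; ‖Δx‖ = 0.2419
dividing the unrounded norms, ‖Δx‖/‖x‖ = 0.0055
realised/bound (from unrounded values) ≈ 0.0121


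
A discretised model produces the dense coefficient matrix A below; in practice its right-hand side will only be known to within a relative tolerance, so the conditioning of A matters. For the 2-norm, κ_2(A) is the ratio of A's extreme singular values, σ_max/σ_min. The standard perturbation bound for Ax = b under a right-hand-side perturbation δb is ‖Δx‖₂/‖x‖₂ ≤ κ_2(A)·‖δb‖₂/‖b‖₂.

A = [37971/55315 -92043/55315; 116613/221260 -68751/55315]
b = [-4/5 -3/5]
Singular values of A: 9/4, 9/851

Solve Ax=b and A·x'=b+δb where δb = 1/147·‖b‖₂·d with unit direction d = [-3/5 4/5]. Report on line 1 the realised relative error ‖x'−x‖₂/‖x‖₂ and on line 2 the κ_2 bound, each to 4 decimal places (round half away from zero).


from the listed singular values, σ₁ = 9/4, σ_n = 9/851
κ_2(A) = (9/4) / (9/851) = 212.7500
bound on ‖Δx‖/‖x‖: κ·ε = 212.7500·1/147 = 1.4473
solve Ax = b  →  x = [-0.1709 0.4103]
‖b‖ = 1.0000, ‖x‖ = 0.4444
with δb = [-0.0041 0.0054], A·Δx = δb → ‖Δx‖ = 0.6432
dividing the unrounded norms, ‖Δx‖/‖x‖ = 1.4473
so the bound is sharp here: realised error equals the bound

1.4473
1.4473


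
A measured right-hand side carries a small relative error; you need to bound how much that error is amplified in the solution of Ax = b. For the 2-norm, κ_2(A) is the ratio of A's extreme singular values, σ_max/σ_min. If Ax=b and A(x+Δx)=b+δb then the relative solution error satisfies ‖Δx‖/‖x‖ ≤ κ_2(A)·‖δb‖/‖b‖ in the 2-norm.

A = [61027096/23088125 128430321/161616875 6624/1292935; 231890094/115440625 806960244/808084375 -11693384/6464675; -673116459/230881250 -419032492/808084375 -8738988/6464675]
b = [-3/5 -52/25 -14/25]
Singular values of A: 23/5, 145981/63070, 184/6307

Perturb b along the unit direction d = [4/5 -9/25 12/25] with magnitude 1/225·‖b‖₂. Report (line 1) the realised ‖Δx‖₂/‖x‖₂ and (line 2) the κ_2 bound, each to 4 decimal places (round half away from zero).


σ_max = 23/5, σ_min = 184/6307
κ_2(A) = (23/5) / (184/6307) = 157.6750
worst-case relative error ≤ 157.6750 × 1/225 = 0.7008
solve Ax = b  →  x = [-0.1556 -0.2430 0.8430]
‖b‖ = 2.2361, ‖x‖ = 0.8910
with δb = [0.0080 -0.0036 0.0048], A·Δx = δb → ‖Δx‖ = 0.3406
relative error = 0.3823
realised/bound (from unrounded values) ≈ 0.5456

0.3823
0.7008


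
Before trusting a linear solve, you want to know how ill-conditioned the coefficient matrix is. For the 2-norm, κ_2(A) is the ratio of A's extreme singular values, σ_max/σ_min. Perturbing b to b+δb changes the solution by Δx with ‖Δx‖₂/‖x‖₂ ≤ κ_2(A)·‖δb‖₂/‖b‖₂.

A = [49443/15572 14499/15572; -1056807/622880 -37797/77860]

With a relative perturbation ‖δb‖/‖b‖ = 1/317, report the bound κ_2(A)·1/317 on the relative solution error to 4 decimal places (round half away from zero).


1.1558

M = AᵀA = [17398676241/1342489600 634321611/167811200; 634321611/167811200 11564253/10488200]. tr(M)=755156025/53699584, det(M)=1265625/859193344
λ_max, λ_min = (755156025/53699584 ± √570243631209800625/2883645321773056)/2 = 225/16, 5625/53699584
κ_2(A) = √(λ_max/λ_min) = √((225/16) / (5625/53699584)) = 366.4000
κ_2(A)·‖δb‖/‖b‖ = 1.1558


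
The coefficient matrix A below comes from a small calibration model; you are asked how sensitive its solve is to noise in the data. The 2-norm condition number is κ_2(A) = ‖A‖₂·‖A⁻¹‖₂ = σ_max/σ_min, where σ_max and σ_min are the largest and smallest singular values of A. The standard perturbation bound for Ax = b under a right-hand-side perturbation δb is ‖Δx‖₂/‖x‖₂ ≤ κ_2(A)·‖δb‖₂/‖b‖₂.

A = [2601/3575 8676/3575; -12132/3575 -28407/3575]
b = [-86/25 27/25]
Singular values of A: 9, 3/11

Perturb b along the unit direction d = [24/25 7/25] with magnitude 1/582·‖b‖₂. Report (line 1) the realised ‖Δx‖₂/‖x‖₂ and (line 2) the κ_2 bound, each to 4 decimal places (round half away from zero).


0.0021
0.0567

from the listed singular values, σ₁ = 9, σ_n = 3/11
κ_2(A) = 9 / (3/11) = 33.0000
κ_2(A)·‖δb‖/‖b‖ = 0.0567
solve Ax = b  →  x = [10.0684 -4.4359]
‖b‖ = 3.6056, ‖x‖ = 11.0022
re-solving with b+δb shifts x by Δx of norm 0.0227
realised ‖Δx‖/‖x‖ = 0.0021
tightness: 0.0021 against a bound of 0.0567 (unrounded ratio ≈ 0.0364)


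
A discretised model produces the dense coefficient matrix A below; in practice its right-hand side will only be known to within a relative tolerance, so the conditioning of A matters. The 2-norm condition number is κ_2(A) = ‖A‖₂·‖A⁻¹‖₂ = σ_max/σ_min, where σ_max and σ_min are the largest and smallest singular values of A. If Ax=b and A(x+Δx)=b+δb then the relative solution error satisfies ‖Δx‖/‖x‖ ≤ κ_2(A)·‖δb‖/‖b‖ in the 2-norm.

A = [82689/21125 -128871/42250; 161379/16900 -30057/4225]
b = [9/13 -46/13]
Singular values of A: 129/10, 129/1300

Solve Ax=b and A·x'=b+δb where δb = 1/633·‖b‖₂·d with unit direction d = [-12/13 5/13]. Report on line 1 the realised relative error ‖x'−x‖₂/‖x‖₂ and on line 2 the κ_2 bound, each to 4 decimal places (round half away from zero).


0.0028
0.2054

from the listed singular values, σ₁ = 129/10, σ_n = 129/1300
κ_2(A) = (129/10) / (129/1300) = 130.0000
perturbation bound = 130.0000·1/633 = 0.2054
solve Ax = b  →  x = [-12.2791 -15.9845]
‖b‖ = 3.6056, ‖x‖ = 20.1564
δb = ε·‖b‖·d = [-0.0053 0.0022]; solving A·Δx = δb gives ‖Δx‖ = 0.0574
relative error = 0.0028
so the bound overstates the realised error by a factor of ≈ 72.1158 (computed from the unrounded values)


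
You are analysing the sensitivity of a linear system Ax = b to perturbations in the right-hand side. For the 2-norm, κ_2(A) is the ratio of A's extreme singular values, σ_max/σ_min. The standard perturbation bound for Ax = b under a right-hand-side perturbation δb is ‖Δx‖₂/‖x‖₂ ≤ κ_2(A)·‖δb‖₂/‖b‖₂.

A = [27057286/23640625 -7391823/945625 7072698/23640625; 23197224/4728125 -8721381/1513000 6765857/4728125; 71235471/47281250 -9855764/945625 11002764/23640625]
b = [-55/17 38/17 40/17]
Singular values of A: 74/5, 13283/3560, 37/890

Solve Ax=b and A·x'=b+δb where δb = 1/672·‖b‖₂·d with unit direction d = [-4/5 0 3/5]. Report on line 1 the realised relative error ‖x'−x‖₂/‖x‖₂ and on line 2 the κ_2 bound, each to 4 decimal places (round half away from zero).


σ_max = 74/5, σ_min = 37/890
condition number: (74/5) ÷ (37/890) = 356.0000
worst-case relative error ≤ 356.0000 × 1/672 = 0.5298
solve Ax = b  →  x = [-26.4284 0.0852 92.5169]
2-norm of b is 4.5826; of x, 96.2177
with δb = [-0.0055 0.0000 0.0041], A·Δx = δb → ‖Δx‖ = 0.1640
relative error = 0.0017
so the bound overstates the realised error by a factor of ≈ 310.7472 (computed from the unrounded values)

0.0017
0.5298


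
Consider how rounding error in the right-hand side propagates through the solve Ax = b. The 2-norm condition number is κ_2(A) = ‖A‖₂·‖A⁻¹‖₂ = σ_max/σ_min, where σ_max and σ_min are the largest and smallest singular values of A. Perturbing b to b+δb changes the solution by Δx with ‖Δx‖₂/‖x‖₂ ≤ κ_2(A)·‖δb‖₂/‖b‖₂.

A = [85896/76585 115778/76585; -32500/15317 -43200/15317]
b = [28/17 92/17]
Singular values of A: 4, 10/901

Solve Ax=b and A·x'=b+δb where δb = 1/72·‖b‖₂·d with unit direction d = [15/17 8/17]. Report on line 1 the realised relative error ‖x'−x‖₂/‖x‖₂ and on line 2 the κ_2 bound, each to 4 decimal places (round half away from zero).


0.0196
5.0056

from the listed singular values, σ₁ = 4, σ_n = 10/901
condition number: 4 ÷ (10/901) = 360.4000
bound on ‖Δx‖/‖x‖: κ·ε = 360.4000·1/72 = 5.0056
solve Ax = b  →  x = [-288.9200 215.4400]
2-norm of b is 5.6569; of x, 360.4014
δb = ε·‖b‖·d = [0.0693 0.0370]; solving A·Δx = δb gives ‖Δx‖ = 7.0789
dividing the unrounded norms, ‖Δx‖/‖x‖ = 0.0196
realised/bound (from unrounded values) ≈ 0.0039


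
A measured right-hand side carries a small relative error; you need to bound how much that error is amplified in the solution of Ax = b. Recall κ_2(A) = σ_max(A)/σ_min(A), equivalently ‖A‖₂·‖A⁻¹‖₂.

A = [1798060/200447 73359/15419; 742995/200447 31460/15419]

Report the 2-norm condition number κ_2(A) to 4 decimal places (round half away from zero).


181.4000

M = AᵀA = [22396812625/237745561 11944500480/237745561; 11944500480/237745561 6371274481/237745561]. tr(M)=99543554/822649, det(M)=366025/822649
char-poly roots: 121 and 3025/822649
σ_max=√121=11, σ_min=√(3025/822649)=(55/907) → κ = 181.4000


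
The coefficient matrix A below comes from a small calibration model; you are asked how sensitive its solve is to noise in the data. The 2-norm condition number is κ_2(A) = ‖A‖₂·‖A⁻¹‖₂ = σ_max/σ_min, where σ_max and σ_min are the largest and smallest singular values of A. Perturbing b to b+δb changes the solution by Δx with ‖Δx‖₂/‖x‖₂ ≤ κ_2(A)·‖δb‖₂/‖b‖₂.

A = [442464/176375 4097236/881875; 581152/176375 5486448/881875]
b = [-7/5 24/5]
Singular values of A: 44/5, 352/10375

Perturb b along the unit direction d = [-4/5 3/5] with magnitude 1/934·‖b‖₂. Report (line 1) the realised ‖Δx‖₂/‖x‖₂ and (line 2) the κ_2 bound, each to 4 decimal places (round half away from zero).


0.0013
0.2777

largest singular value 44/5, smallest 352/10375
condition number: (44/5) ÷ (352/10375) = 259.3750
perturbation bound = 259.3750·1/934 = 0.2777
solve Ax = b  →  x = [-103.8670 55.7821]
2-norm of b is 5.0000; of x, 117.8982
with δb = [-0.0043 0.0032], A·Δx = δb → ‖Δx‖ = 0.1578
dividing the unrounded norms, ‖Δx‖/‖x‖ = 0.0013
so the bound overstates the realised error by a factor of ≈ 207.5009 (computed from the unrounded values)


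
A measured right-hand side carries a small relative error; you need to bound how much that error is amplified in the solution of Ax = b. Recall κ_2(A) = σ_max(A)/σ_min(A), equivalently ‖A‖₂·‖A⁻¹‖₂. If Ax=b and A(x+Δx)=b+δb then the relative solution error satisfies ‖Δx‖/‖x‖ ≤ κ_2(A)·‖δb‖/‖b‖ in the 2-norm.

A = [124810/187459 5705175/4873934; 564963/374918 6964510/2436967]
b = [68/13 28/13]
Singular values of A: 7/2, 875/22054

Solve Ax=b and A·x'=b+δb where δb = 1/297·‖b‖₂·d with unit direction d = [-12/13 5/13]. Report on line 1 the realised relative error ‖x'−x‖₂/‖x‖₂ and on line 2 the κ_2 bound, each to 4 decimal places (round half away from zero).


0.0048
0.2970

largest singular value 7/2, smallest 875/22054
κ = σ_max/σ_min = (7/2)/(875/22054) = 88.2160
perturbation bound = 88.2160·1/297 = 0.2970
solve Ax = b  →  x = [89.4951 -46.4355]
‖b‖₂ = 5.6569 and ‖x‖₂ = 100.8248
re-solving with b+δb shifts x by Δx of norm 0.4801
dividing the unrounded norms, ‖Δx‖/‖x‖ = 0.0048
so the bound overstates the realised error by a factor of ≈ 62.3821 (computed from the unrounded values)


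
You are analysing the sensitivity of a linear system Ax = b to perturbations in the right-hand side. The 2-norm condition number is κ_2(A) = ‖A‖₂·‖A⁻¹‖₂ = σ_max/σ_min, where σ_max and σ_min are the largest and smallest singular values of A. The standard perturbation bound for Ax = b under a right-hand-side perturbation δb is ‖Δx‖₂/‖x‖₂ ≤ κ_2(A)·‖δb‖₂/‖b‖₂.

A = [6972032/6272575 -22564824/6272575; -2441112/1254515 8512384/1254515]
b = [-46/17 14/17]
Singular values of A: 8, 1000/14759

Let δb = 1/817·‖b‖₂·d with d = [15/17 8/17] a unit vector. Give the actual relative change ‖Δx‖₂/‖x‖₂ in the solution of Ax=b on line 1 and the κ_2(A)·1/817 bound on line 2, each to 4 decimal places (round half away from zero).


0.0017
0.1445

σ_max = 8, σ_min = 1000/14759
condition number: 8 ÷ (1000/14759) = 118.0720
bound on ‖Δx‖/‖x‖: κ·ε = 118.0720·1/817 = 0.1445
solve Ax = b  →  x = [-28.4073 -8.0250]
‖b‖₂ = 2.8284 and ‖x‖₂ = 29.5191
δb = ε·‖b‖·d = [0.0031 0.0016]; solving A·Δx = δb gives ‖Δx‖ = 0.0511
relative error = 0.0017
realised/bound (from unrounded values) ≈ 0.0120


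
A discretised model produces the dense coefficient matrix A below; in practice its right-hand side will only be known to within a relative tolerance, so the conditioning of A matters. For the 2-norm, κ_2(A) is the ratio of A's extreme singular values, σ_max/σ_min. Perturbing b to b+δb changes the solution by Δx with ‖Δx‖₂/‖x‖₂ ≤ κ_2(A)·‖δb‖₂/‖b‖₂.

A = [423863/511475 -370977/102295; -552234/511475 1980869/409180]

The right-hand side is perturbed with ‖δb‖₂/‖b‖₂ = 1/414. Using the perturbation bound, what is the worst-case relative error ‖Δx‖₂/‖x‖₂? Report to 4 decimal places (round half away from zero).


0.9643

form AᵀA = [19384889341/10464267025 -34457538159/4185706810; -34457538159/4185706810 245032997905/6697130896] with trace 3828663401/99600400 and determinant 923521/99600400
solving λ² − 3828663401/99600400·λ + 923521/99600400 = 0 gives λ = 961/25, 961/3984016
so κ_2 = √((961/25) / (961/3984016)) = 399.2000
bound on ‖Δx‖/‖x‖: κ·ε = 399.2000·1/414 = 0.9643


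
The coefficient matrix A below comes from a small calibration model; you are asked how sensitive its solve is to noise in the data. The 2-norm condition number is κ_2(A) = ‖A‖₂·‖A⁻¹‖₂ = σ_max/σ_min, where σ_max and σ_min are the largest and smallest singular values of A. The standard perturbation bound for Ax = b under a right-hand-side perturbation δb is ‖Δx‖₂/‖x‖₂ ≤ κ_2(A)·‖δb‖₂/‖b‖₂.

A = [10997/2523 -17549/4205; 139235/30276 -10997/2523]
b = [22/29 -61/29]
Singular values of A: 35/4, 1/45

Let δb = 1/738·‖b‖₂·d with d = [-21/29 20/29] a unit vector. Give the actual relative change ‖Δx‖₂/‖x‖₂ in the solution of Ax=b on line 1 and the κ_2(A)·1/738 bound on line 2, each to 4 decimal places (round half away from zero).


0.0015
0.5335

from the listed singular values, σ₁ = 35/4, σ_n = 1/45
κ_2(A) = (35/4) / (1/45) = 393.7500
worst-case relative error ≤ 393.7500 × 1/738 = 0.5335
solve Ax = b  →  x = [-62.1517 -65.0936]
2-norm of b is 2.2361; of x, 90.0001
δb = ε·‖b‖·d = [-0.0022 0.0021]; solving A·Δx = δb gives ‖Δx‖ = 0.1363
relative error = 0.0015
tightness: 0.0015 against a bound of 0.5335 (unrounded ratio ≈ 0.0028)


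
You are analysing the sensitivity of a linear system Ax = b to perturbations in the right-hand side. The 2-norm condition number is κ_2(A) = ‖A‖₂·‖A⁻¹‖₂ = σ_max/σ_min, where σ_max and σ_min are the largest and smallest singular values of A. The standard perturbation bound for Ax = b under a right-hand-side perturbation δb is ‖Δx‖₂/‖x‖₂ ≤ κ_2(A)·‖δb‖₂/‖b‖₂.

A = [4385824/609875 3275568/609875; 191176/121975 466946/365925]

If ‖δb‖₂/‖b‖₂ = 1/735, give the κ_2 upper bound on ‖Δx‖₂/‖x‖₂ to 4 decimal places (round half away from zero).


0.1518

M = AᵀA = [11986412096/221265625 26966041616/663796875; 26966041616/663796875 60687136036/1991390625]. tr(M)=6742593796/79655625, det(M)=1146228736/1991390625
eigenvalues of AᵀA: λ = (tr ± √(tr²−4·det))/2 = 2116/25, 541696/79655625
so κ_2 = √((2116/25) / (541696/79655625)) = 111.5625
bound on ‖Δx‖/‖x‖: κ·ε = 111.5625·1/735 = 0.1518


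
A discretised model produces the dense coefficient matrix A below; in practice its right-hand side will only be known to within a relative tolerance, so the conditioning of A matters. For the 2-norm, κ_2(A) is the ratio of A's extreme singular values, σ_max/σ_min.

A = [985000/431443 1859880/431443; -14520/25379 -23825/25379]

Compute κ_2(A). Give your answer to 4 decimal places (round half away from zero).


77.3750

AᵀA = [613417600/110733529 1149291000/110733529; 1149291000/110733529 2155383025/110733529]; tr = 9580625/383161, det = 40000/383161
solving λ² − 9580625/383161·λ + 40000/383161 = 0 gives λ = 25, 1600/383161
κ = σ_max/σ_min = 5/(40/619) = 77.3750


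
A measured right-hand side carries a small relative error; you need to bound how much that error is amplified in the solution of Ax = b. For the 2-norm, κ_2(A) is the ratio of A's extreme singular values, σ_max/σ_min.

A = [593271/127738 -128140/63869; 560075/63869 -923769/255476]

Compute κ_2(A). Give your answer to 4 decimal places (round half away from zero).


144.5000

AᵀA = [5559538069/56460196 -2316343995/56460196; -2316343995/56460196 3861823249/225840784]; tr = 154437725/1336336, det = 3418801/5345344
char-poly roots: 1849/16 and 1849/334084
so κ_2 = √((1849/16) / (1849/334084)) = 144.5000


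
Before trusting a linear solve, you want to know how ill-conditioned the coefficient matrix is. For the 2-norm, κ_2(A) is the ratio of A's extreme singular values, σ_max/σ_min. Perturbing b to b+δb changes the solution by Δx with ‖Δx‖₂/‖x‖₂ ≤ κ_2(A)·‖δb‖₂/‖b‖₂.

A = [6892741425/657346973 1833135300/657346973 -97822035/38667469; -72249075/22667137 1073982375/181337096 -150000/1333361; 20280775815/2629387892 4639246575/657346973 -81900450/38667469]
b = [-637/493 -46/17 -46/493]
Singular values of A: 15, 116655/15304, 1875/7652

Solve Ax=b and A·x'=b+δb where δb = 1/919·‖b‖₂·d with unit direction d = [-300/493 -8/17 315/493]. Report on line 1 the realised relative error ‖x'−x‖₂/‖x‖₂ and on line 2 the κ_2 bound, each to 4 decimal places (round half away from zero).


0.0016
0.0666

largest singular value 15, smallest 1875/7652
κ_2(A) = 15 / (1875/7652) = 61.2160
κ_2(A)·‖δb‖/‖b‖ = 0.0666
solve Ax = b  →  x = [1.6470 0.5810 7.9777]
‖b‖₂ = 3.0000 and ‖x‖₂ = 8.1666
δb = ε·‖b‖·d = [-0.0020 -0.0015 0.0021]; solving A·Δx = δb gives ‖Δx‖ = 0.0133
realised ‖Δx‖/‖x‖ = 0.0016
tightness: 0.0016 against a bound of 0.0666 (unrounded ratio ≈ 0.0245)


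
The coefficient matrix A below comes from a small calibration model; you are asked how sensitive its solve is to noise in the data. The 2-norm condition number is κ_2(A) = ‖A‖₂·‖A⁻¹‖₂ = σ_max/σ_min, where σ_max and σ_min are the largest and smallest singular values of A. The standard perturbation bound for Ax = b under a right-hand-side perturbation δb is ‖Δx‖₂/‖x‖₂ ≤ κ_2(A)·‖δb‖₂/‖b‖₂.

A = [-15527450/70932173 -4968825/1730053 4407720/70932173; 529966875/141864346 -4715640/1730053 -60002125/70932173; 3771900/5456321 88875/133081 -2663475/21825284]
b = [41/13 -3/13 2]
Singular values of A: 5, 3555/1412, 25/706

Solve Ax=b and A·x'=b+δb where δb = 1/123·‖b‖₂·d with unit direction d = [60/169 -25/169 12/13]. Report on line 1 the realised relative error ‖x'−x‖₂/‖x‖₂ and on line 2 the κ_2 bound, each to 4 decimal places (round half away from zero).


0.0101
1.1480

from the listed singular values, σ₁ = 5, σ_n = 25/706
condition number: 5 ÷ (25/706) = 141.2000
worst-case relative error ≤ 141.2000 × 1/123 = 1.1480
solve Ax = b  →  x = [18.1704 -0.6927 82.7497]
‖b‖₂ = 3.7417 and ‖x‖₂ = 84.7240
Δx = A⁻¹·δb where δb = 1/123·3.7417·d; ‖Δx‖ = 0.8591
relative error = 0.0101
tightness: 0.0101 against a bound of 1.1480 (unrounded ratio ≈ 0.0088)


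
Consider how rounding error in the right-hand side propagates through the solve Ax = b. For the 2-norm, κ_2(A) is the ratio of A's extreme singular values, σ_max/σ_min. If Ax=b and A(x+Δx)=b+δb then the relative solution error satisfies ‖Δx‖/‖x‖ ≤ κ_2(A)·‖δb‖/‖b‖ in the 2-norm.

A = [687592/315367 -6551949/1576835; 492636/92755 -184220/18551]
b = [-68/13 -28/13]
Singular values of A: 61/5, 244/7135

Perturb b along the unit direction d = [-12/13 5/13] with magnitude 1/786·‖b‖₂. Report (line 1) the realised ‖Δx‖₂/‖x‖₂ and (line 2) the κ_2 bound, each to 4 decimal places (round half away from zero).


0.0018
0.4539

largest singular value 61/5, smallest 244/7135
κ_2(A) = (61/5) / (244/7135) = 356.7500
worst-case relative error ≤ 356.7500 × 1/786 = 0.4539
solve Ax = b  →  x = [103.0521 55.3327]
‖b‖₂ = 5.6569 and ‖x‖₂ = 116.9677
Δx = A⁻¹·δb where δb = 1/786·5.6569·d; ‖Δx‖ = 0.2105
realised ‖Δx‖/‖x‖ = 0.0018
tightness: 0.0018 against a bound of 0.4539 (unrounded ratio ≈ 0.0040)


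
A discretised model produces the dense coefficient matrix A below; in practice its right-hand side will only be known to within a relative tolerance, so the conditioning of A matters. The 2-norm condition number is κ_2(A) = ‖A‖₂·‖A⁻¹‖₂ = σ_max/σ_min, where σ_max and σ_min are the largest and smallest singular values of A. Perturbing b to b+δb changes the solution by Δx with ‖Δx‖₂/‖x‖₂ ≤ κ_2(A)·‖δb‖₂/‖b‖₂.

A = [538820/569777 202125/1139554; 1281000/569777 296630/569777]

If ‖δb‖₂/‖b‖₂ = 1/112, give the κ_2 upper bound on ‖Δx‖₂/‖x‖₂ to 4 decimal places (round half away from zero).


0.5965

form AᵀA = [11427739600/1920981241 2570636250/1920981241; 2570636250/1920981241 2324331025/7683924964] with trace 28575425/4571044 and determinant 10000/1142761
solving λ² − 28575425/4571044·λ + 10000/1142761 = 0 gives λ = 25/4, 1600/1142761
so κ_2 = √((25/4) / (1600/1142761)) = 66.8125
bound on ‖Δx‖/‖x‖: κ·ε = 66.8125·1/112 = 0.5965


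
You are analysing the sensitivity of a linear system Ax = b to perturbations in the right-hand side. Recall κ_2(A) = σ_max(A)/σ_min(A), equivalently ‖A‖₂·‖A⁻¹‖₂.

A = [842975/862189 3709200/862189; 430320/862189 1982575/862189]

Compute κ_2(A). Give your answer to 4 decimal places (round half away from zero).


247.4000

M = AᵀA = [3099592225/2572214089 13771296000/2572214089; 13771296000/2572214089 61206810625/2572214089]. tr(M)=38254850/1530169, det(M)=15625/1530169
λ_max, λ_min = (38254850/1530169 ± √1463337912960000/2341417168561)/2 = 25, 625/1530169
κ_2(A) = √(λ_max/λ_min) = √(25 / (625/1530169)) = 247.4000


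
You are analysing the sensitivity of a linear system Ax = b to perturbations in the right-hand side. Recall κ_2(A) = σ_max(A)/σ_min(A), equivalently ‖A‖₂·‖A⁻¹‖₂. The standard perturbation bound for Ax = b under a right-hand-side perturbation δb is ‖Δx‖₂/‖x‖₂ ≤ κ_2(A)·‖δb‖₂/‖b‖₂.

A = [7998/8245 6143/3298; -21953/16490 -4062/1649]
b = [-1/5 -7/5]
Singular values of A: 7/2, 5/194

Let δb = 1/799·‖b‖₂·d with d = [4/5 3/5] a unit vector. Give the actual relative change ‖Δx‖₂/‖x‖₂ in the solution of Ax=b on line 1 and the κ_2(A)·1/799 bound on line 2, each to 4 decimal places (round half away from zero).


0.0018
0.1700

largest singular value 7/2, smallest 5/194
κ = σ_max/σ_min = (7/2)/(5/194) = 135.8000
κ_2(A)·‖δb‖/‖b‖ = 0.1700
solve Ax = b  →  x = [34.3697 -18.0067]
2-norm of b is 1.4142; of x, 38.8011
Δx = A⁻¹·δb where δb = 1/799·1.4142·d; ‖Δx‖ = 0.0687
relative error = 0.0018
so the bound overstates the realised error by a factor of ≈ 96.0277 (computed from the unrounded values)


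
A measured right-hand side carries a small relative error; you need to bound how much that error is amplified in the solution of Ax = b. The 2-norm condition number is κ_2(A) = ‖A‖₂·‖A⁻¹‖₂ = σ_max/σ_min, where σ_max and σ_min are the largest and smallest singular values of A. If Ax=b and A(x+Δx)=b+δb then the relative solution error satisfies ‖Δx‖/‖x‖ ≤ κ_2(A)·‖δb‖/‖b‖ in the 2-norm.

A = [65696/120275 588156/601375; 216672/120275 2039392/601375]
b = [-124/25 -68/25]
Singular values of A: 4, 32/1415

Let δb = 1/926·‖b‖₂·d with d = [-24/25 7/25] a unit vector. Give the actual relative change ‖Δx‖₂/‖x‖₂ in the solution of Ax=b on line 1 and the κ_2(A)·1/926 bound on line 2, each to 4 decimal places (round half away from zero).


from the listed singular values, σ₁ = 4, σ_n = 32/1415
κ = σ_max/σ_min = 4/(32/1415) = 176.8750
bound on ‖Δx‖/‖x‖: κ·ε = 176.8750·1/926 = 0.1910
solve Ax = b  →  x = [-156.5368 82.3529]
2-norm of b is 5.6569; of x, 176.8778
δb = ε·‖b‖·d = [-0.0059 0.0017]; solving A·Δx = δb gives ‖Δx‖ = 0.2701
relative error = 0.0015
so the bound overstates the realised error by a factor of ≈ 125.0715 (computed from the unrounded values)

0.0015
0.1910
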